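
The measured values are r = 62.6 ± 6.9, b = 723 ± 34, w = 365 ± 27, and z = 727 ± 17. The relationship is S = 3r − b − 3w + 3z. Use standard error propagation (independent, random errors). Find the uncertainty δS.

104

Absolute uncertainties add in quadrature for a linear combination:
  (3·δr)² = 428;  (δb)² = 1160;  (3·δw)² = 6560;  (3·δz)² = 2600
δS = √(10700) = 104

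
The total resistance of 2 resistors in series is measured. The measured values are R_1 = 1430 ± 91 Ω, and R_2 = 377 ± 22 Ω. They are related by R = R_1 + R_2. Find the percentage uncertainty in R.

Sums and differences: (δR)² = Σ (cᵢ δxᵢ)².
  (δR_1)² = 8280;  (δR_2)² = 484
δR = √(8760) = 93.6 Ω
R = 1810 Ω, so δR/R = 93.6/1810 = 0.0518.

5.18%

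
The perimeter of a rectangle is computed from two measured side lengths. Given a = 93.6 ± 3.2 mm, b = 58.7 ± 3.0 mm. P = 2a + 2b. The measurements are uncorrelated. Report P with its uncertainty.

For a sum/difference, combine absolute errors in quadrature:
  (2·δa)² = 41.0;  (2·δb)² = 36.0
δP = √(77.0) = 8.77 mm
P = 305 mm.

305 ± 8.77 mm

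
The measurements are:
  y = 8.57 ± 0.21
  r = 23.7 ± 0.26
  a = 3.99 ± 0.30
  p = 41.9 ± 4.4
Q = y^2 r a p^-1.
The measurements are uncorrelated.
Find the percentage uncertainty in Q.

Products/powers → add relative errors in quadrature, weighted by exponent:
  (2·δy/y)² = (2×0.0245)² = 0.00240;  (1·δr/r)² = (1×0.0110)² = 0.000120;  (1·δa/a)² = (1×0.0752)² = 0.00565;  (-1·δp/p)² = (-1×0.105)² = 0.0110
δQ/Q = √(0.0192) = 0.139

13.9%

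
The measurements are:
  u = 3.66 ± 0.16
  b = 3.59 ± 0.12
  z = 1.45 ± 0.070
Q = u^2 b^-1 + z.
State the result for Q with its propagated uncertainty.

Let p = u^2·b^-1 = 3.73. δp/p = √((2·δu/u)² + (-1·δb/b)²) = √(0.00764 + 0.00112) = 0.0936, so δp = 0.349.
Q = p + z: δQ = √(δp² + δz²) = √(0.122 + 0.00490) = 0.356
Q = 5.18.

5.18 ± 0.356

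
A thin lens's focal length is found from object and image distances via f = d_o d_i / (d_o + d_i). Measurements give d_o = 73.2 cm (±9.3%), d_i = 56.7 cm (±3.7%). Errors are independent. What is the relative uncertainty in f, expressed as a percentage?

4.56%

∂f/∂d_o = (d_i/(d_o+d_i))² = 0.191;  ∂f/∂d_i = (d_o/(d_o+d_i))² = 0.318
δf = √((∂f/∂d_o · δd_o)² + (∂f/∂d_i · δd_i)²) = √(1.68 + 0.444) = 1.46 cm
f = 32.0 cm, so δf/f = 1.46/32.0 = 0.0456.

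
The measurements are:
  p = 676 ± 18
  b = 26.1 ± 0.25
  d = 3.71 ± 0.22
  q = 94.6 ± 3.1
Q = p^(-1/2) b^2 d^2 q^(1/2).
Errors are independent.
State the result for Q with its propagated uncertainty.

3510 ± 428

Products/powers → add relative errors in quadrature, weighted by exponent:
  (−½·δp/p)² = (-0.5×0.0266)² = 0.000177;  (2·δb/b)² = (2×0.00958)² = 0.000367;  (2·δd/d)² = (2×0.0593)² = 0.0141;  (½·δq/q)² = (0.5×0.0328)² = 0.000268
δQ/Q = √(0.0149) = 0.122
Q = 3510, so δQ = 0.122 × 3510 = 428.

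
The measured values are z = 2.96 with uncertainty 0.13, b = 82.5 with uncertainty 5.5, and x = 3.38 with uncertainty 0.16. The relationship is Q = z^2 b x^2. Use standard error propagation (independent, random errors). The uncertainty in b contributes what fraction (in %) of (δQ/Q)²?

(δQ/Q)² = (2·δz/z)² + (1·δb/b)² + (2·δx/x)²
  z term: (2×0.0439)² = 0.00772
  b term: (1×0.0667)² = 0.00444
  x term: (2×0.0473)² = 0.00896
Total = 0.0211. Share from b = 0.00444/0.0211 = 0.210.

21.0%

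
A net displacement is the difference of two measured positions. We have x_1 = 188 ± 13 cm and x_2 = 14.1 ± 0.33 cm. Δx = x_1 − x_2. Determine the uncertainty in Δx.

13.0 cm

Δx is a linear combination, so absolute uncertainties add in quadrature:
  (δx_1)² = 169;  (δx_2)² = 0.109
δΔx = √(169) = 13.0 cm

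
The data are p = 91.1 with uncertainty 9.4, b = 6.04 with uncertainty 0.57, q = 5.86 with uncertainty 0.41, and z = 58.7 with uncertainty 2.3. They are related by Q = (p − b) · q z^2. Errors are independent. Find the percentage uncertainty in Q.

15.3%

Let u = p − b = 85.1. δu = √(δp² + δb²) = √(88.4 + 0.325) = 9.42, so δu/u = 0.111.
Q is then a monomial in u, q, z:
δQ/Q = √((δu/u)² + (1·δq/q)² + (2·δz/z)²) = √(0.0123 + 0.00490 + 0.00614) = 0.153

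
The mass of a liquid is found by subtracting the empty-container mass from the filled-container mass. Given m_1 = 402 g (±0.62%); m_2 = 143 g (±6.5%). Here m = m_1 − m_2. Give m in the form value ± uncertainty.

259 ± 9.62 g

Absolute uncertainties add in quadrature for a linear combination:
  (δm_1)² = 6.21;  (δm_2)² = 86.4
δm = √(92.6) = 9.62 g
m = 259 g.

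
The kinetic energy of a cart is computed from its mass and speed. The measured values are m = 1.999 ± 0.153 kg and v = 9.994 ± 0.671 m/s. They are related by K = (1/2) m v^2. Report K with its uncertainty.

99.83 ± 15.4 J

Products/powers → add relative errors in quadrature, weighted by exponent:
  (1·δm/m)² = (1×0.0765)² = 0.00586;  (2·δv/v)² = (2×0.0671)² = 0.0180
δK/K = √(0.0239) = 0.155
K = 99.83 J, so δK = 0.155 × 99.83 = 15.4 J.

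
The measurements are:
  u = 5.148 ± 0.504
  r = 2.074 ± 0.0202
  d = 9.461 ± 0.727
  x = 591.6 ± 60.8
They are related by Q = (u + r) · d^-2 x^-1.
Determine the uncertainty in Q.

2.7e-05

Let w = u + r = 7.222. δw = √(δu² + δr²) = √(0.254 + 0.000408) = 0.504, so δw/w = 0.0698.
Q is then a monomial in w, d, x:
δQ/Q = √((δw/w)² + (-2·δd/d)² + (-1·δx/x)²) = √(0.00488 + 0.0236 + 0.0106) = 0.198
Q = 0.0001364, so δQ = 0.198 × 0.0001364 = 2.7e-05.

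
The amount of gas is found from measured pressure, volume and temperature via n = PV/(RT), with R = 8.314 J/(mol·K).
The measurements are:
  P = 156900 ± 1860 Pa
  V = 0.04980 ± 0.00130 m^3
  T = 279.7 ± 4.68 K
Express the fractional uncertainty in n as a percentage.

For a monomial n ∝ P, V, T^-1, fractional errors add in quadrature:
  (1·δP/P)² = (1×0.0119)² = 0.000141;  (1·δV/V)² = (1×0.0261)² = 0.000681;  (-1·δT/T)² = (-1×0.0167)² = 0.000280
δn/n = √(0.00110) = 0.0332

3.32%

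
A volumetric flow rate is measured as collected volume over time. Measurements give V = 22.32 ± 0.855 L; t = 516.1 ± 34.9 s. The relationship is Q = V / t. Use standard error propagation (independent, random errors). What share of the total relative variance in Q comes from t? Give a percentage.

(δQ/Q)² = (1·δV/V)² + (-1·δt/t)²
  V term: (1×0.0383)² = 0.00147
  t term: (-1×0.0676)² = 0.00457
Total = 0.00604. Share from t = 0.00457/0.00604 = 0.757.

75.7%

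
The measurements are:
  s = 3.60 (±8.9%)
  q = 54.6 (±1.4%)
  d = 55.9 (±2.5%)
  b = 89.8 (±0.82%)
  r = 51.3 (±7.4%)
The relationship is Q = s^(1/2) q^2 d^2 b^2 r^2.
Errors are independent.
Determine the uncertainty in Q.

Relative error in a monomial: (δQ/Q)² = Σ (nᵢ · δxᵢ/xᵢ)².
  (½·δs/s)² = (0.5×0.0890)² = 0.00198;  (2·δq/q)² = (2×0.0140)² = 0.000784;  (2·δd/d)² = (2×0.0250)² = 0.00250;  (2·δb/b)² = (2×0.00820)² = 0.000269;  (2·δr/r)² = (2×0.0740)² = 0.0219
δQ/Q = √(0.0274) = 0.166
Q = 3.75e+14, so δQ = 0.166 × 3.75e+14 = 6.21e+13.

6.21e+13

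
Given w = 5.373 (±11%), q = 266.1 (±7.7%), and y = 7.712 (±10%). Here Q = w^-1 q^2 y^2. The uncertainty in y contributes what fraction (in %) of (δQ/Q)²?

52.8%

(δQ/Q)² = (-1·δw/w)² + (2·δq/q)² + (2·δy/y)²
  w term: (-1×0.110)² = 0.0121
  q term: (2×0.0770)² = 0.0237
  y term: (2×0.100)² = 0.0400
Total = 0.0758. Share from y = 0.0400/0.0758 = 0.528.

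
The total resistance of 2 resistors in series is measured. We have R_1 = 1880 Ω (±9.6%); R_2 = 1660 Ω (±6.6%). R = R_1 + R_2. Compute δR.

For a sum/difference, combine absolute errors in quadrature:
  (δR_1)² = 32600;  (δR_2)² = 12000
δR = √(44600) = 211 Ω

211 Ω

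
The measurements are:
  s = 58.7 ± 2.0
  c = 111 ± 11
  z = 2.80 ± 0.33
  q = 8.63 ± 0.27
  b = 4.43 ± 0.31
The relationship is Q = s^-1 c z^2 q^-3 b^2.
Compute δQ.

0.139

Each factor contributes (exponent × relative error)² to (δQ/Q)²:
  (-1·δs/s)² = (-1×0.0341)² = 0.00116;  (1·δc/c)² = (1×0.0991)² = 0.00982;  (2·δz/z)² = (2×0.118)² = 0.0556;  (-3·δq/q)² = (-3×0.0313)² = 0.00881;  (2·δb/b)² = (2×0.0700)² = 0.0196
δQ/Q = √(0.0949) = 0.308
Q = 0.453, so δQ = 0.308 × 0.453 = 0.139.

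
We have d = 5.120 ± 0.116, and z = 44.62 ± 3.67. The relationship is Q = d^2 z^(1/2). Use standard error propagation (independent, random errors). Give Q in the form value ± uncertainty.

Q is a product of powers, so relative uncertainties combine in quadrature:
  (2·δd/d)² = (2×0.0227)² = 0.00205;  (½·δz/z)² = (0.5×0.0823)² = 0.00169
δQ/Q = √(0.00374) = 0.0612
Q = 175.1, so δQ = 0.0612 × 175.1 = 10.7.

175.1 ± 10.7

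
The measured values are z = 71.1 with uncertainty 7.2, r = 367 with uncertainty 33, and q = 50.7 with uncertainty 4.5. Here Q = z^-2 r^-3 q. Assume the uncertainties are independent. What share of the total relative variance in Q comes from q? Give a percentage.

6.48%

(δQ/Q)² = (-2·δz/z)² + (-3·δr/r)² + (1·δq/q)²
  z term: (-2×0.101)² = 0.0410
  r term: (-3×0.0899)² = 0.0728
  q term: (1×0.0888)² = 0.00788
Total = 0.122. Share from q = 0.00788/0.122 = 0.0648.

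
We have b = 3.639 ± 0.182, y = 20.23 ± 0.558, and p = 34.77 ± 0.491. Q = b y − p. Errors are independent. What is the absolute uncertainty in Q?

Let w = b·y = 73.62. δw/w = √((1·δb/b)² + (1·δy/y)²) = √(0.00250 + 0.000761) = 0.0571, so δw = 4.20.
Q = w − p: δQ = √(δw² + δp²) = √(17.7 + 0.241) = 4.23

4.23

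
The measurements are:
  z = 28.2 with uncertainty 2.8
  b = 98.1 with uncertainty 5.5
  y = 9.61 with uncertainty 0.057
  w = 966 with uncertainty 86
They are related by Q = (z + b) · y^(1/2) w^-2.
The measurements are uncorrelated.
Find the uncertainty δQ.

7.75e-05

Let u = z + b = 126. δu = √(δz² + δb²) = √(7.84 + 30.2) = 6.17, so δu/u = 0.0489.
Q is then a monomial in u, y, w:
δQ/Q = √((δu/u)² + (½·δy/y)² + (-2·δw/w)²) = √(0.00239 + 8.8e-06 + 0.0317) = 0.185
Q = 0.000420, so δQ = 0.185 × 0.000420 = 7.75e-05.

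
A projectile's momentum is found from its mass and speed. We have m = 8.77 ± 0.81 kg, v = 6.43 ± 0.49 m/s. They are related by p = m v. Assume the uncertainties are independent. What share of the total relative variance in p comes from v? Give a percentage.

40.5%

(δp/p)² = (1·δm/m)² + (1·δv/v)²
  m term: (1×0.0924)² = 0.00853
  v term: (1×0.0762)² = 0.00581
Total = 0.0143. Share from v = 0.00581/0.0143 = 0.405.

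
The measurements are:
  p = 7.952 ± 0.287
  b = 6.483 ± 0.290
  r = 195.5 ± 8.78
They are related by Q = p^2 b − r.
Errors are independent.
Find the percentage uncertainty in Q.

Let w = p^2·b = 409.9. δw/w = √((2·δp/p)² + (1·δb/b)²) = √(0.00521 + 0.00200) = 0.0849, so δw = 34.8.
Q = w − r: δQ = √(δw² + δr²) = √(1210 + 77.1) = 35.9
Q = 214.4, so δQ/Q = 35.9/214.4 = 0.167.

16.7%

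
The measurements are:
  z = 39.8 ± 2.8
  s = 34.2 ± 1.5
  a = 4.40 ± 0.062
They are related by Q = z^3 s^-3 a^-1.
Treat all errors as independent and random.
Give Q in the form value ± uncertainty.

Relative error in a monomial: (δQ/Q)² = Σ (nᵢ · δxᵢ/xᵢ)².
  (3·δz/z)² = (3×0.0704)² = 0.0445;  (-3·δs/s)² = (-3×0.0439)² = 0.0173;  (-1·δa/a)² = (-1×0.0141)² = 0.000199
δQ/Q = √(0.0621) = 0.249
Q = 0.358, so δQ = 0.249 × 0.358 = 0.0892.

0.358 ± 0.0892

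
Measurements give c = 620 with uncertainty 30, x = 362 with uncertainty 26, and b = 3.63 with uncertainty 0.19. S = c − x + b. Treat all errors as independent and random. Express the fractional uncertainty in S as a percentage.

15.2%

Sums and differences: (δS)² = Σ (cᵢ δxᵢ)².
  (δc)² = 900;  (δx)² = 676;  (δb)² = 0.0361
δS = √(1580) = 39.7
S = 262, so δS/S = 39.7/262 = 0.152.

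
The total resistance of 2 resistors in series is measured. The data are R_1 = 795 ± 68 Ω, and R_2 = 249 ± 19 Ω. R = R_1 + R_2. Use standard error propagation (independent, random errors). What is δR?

For a sum/difference, combine absolute errors in quadrature:
  (δR_1)² = 4620;  (δR_2)² = 361
δR = √(4980) = 70.6 Ω

70.6 Ω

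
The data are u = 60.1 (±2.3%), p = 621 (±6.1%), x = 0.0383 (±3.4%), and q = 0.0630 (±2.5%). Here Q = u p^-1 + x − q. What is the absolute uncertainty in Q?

Let w = u·p^-1 = 0.0968. δw/w = √((1·δu/u)² + (-1·δp/p)²) = √(0.000529 + 0.00372) = 0.0652, so δw = 0.00631.
Q = w + x − q: δQ = √(δw² + δx² + δq²) = √(3.98e-05 + 1.7e-06 + 2.48e-06) = 0.00663

0.00663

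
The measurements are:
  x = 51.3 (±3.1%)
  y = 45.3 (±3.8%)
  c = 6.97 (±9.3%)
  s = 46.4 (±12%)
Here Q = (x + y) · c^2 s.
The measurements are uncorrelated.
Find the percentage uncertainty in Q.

Let u = x + y = 96.6. δu = √(δx² + δy²) = √(2.53 + 2.96) = 2.34, so δu/u = 0.0243.
Q is then a monomial in u, c, s:
δQ/Q = √((δu/u)² + (2·δc/c)² + (1·δs/s)²) = √(0.000589 + 0.0346 + 0.0144) = 0.223

22.3%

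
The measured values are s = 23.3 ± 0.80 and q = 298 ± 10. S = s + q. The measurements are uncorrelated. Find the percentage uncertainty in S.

Sums and differences: (δS)² = Σ (cᵢ δxᵢ)².
  (δs)² = 0.640;  (δq)² = 100
δS = √(101) = 10.0
S = 321, so δS/S = 10.0/321 = 0.0312.

3.12%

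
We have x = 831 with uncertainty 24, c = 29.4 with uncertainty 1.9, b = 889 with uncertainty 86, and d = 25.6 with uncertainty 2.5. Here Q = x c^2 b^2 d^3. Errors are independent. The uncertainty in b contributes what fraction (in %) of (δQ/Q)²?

26.6%

(δQ/Q)² = (1·δx/x)² + (2·δc/c)² + (2·δb/b)² + (3·δd/d)²
  x term: (1×0.0289)² = 0.000834
  c term: (2×0.0646)² = 0.0167
  b term: (2×0.0967)² = 0.0374
  d term: (3×0.0977)² = 0.0858
Total = 0.141. Share from b = 0.0374/0.141 = 0.266.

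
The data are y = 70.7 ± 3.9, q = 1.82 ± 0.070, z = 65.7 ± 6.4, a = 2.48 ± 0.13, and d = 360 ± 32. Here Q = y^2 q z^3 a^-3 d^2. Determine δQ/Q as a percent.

Products/powers → add relative errors in quadrature, weighted by exponent:
  (2·δy/y)² = (2×0.0552)² = 0.0122;  (1·δq/q)² = (1×0.0385)² = 0.00148;  (3·δz/z)² = (3×0.0974)² = 0.0854;  (-3·δa/a)² = (-3×0.0524)² = 0.0247;  (2·δd/d)² = (2×0.0889)² = 0.0316
δQ/Q = √(0.155) = 0.394

39.4%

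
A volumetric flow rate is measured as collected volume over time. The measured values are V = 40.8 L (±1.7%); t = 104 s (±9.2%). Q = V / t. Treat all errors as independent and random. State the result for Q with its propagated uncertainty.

0.392 ± 0.0367 L/s

Relative error in a monomial: (δQ/Q)² = Σ (nᵢ · δxᵢ/xᵢ)².
  (1·δV/V)² = (1×0.0170)² = 0.000289;  (-1·δt/t)² = (-1×0.0920)² = 0.00846
δQ/Q = √(0.00875) = 0.0936
Q = 0.392 L/s, so δQ = 0.0936 × 0.392 = 0.0367 L/s.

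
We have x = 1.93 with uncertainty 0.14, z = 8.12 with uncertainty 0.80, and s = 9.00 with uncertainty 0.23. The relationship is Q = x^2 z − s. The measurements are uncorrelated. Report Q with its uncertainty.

Let p = x^2·z = 30.2. δp/p = √((2·δx/x)² + (1·δz/z)²) = √(0.0210 + 0.00971) = 0.175, so δp = 5.30.
Q = p − s: δQ = √(δp² + δs²) = √(28.1 + 0.0529) = 5.31
Q = 21.2.

21.2 ± 5.31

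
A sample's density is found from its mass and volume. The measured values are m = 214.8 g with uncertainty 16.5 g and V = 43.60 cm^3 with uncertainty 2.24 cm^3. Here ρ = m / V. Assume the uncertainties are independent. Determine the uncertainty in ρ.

0.455 g/cm^3

ρ is a product of powers, so relative uncertainties combine in quadrature:
  (1·δm/m)² = (1×0.0768)² = 0.00590;  (-1·δV/V)² = (-1×0.0514)² = 0.00264
δρ/ρ = √(0.00854) = 0.0924
ρ = 4.927 g/cm^3, so δρ = 0.0924 × 4.927 = 0.455 g/cm^3.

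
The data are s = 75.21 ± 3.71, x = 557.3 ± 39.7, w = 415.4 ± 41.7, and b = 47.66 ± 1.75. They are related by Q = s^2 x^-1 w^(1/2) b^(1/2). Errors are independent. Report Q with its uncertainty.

1428 ± 190

Relative error in a monomial: (δQ/Q)² = Σ (nᵢ · δxᵢ/xᵢ)².
  (2·δs/s)² = (2×0.0493)² = 0.00973;  (-1·δx/x)² = (-1×0.0712)² = 0.00507;  (½·δw/w)² = (0.5×0.100)² = 0.00252;  (½·δb/b)² = (0.5×0.0367)² = 0.000337
δQ/Q = √(0.0177) = 0.133
Q = 1428, so δQ = 0.133 × 1428 = 190.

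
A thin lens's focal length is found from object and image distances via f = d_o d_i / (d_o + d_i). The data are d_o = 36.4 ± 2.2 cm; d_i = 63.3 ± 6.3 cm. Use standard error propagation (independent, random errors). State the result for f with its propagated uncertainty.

∂f/∂d_o = (d_i/(d_o+d_i))² = 0.403;  ∂f/∂d_i = (d_o/(d_o+d_i))² = 0.133
δf = √((∂f/∂d_o · δd_o)² + (∂f/∂d_i · δd_i)²) = √(0.786 + 0.705) = 1.22 cm
f = 23.1 cm.

23.1 ± 1.22 cm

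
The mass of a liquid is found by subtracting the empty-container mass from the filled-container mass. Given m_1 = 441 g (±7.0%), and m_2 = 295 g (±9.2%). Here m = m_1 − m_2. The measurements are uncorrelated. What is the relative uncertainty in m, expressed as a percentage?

For a sum/difference, combine absolute errors in quadrature:
  (δm_1)² = 953;  (δm_2)² = 737
δm = √(1690) = 41.1 g
m = 146 g, so δm/m = 41.1/146 = 0.282.

28.2%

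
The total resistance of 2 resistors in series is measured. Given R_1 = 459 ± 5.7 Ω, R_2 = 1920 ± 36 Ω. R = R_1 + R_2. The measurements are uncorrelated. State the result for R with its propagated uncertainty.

2380 ± 36.4 Ω

Sums and differences: (δR)² = Σ (cᵢ δxᵢ)².
  (δR_1)² = 32.5;  (δR_2)² = 1300
δR = √(1330) = 36.4 Ω
R = 2380 Ω.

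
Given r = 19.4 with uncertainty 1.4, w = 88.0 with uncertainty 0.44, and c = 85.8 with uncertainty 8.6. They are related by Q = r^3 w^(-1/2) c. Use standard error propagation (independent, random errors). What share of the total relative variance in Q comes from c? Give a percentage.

(δQ/Q)² = (3·δr/r)² + (−½·δw/w)² + (1·δc/c)²
  r term: (3×0.0722)² = 0.0469
  w term: (-0.5×0.00500)² = 6.25e-06
  c term: (1×0.100)² = 0.0100
Total = 0.0569. Share from c = 0.0100/0.0569 = 0.176.

17.6%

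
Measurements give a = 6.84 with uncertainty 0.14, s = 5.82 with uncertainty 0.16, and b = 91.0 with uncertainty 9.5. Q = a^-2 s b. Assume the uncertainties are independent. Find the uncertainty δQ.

Products/powers → add relative errors in quadrature, weighted by exponent:
  (-2·δa/a)² = (-2×0.0205)² = 0.00168;  (1·δs/s)² = (1×0.0275)² = 0.000756;  (1·δb/b)² = (1×0.104)² = 0.0109
δQ/Q = √(0.0133) = 0.115
Q = 11.3, so δQ = 0.115 × 11.3 = 1.31.

1.31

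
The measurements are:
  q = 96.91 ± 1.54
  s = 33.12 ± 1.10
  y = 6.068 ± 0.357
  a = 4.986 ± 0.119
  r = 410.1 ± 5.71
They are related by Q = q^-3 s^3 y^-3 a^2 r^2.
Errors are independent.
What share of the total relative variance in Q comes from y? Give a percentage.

67.1%

(δQ/Q)² = (-3·δq/q)² + (3·δs/s)² + (-3·δy/y)² + (2·δa/a)² + (2·δr/r)²
  q term: (-3×0.0159)² = 0.00227
  s term: (3×0.0332)² = 0.00993
  y term: (-3×0.0588)² = 0.0312
  a term: (2×0.0239)² = 0.00228
  r term: (2×0.0139)² = 0.000775
Total = 0.0464. Share from y = 0.0312/0.0464 = 0.671.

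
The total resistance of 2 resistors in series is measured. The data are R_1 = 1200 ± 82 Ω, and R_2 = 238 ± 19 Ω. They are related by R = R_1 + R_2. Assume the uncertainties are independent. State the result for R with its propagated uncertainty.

For a sum/difference, combine absolute errors in quadrature:
  (δR_1)² = 6720;  (δR_2)² = 361
δR = √(7080) = 84.2 Ω
R = 1440 Ω.

1440 ± 84.2 Ω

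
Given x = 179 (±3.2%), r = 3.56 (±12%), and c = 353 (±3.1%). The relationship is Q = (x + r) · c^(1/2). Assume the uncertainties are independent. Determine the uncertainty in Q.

120

Let u = x + r = 183. δu = √(δx² + δr²) = √(32.8 + 0.182) = 5.74, so δu/u = 0.0315.
Q is then a monomial in u, c:
δQ/Q = √((δu/u)² + (½·δc/c)²) = √(0.000990 + 0.000240) = 0.0351
Q = 3430, so δQ = 0.0351 × 3430 = 120.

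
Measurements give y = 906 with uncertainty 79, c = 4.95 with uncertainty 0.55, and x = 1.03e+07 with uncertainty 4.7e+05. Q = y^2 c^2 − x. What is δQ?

Let p = y^2·c^2 = 2.01e+07. δp/p = √((2·δy/y)² + (2·δc/c)²) = √(0.0304 + 0.0494) = 0.282, so δp = 5.68e+06.
Q = p − x: δQ = √(δp² + δx²) = √(3.23e+13 + 2.21e+11) = 5.7e+06

5.7e+06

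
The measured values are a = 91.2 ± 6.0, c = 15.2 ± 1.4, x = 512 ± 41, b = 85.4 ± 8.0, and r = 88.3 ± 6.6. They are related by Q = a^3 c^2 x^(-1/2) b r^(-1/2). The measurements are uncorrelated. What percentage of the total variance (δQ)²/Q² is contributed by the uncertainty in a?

(δQ/Q)² = (3·δa/a)² + (2·δc/c)² + (−½·δx/x)² + (1·δb/b)² + (−½·δr/r)²
  a term: (3×0.0658)² = 0.0390
  c term: (2×0.0921)² = 0.0339
  x term: (-0.5×0.0801)² = 0.00160
  b term: (1×0.0937)² = 0.00878
  r term: (-0.5×0.0747)² = 0.00140
Total = 0.0847. Share from a = 0.0390/0.0847 = 0.460.

46.0%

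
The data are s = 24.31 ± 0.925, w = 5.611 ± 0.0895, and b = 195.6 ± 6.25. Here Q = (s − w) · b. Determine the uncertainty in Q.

216

Let u = s − w = 18.70. δu = √(δs² + δw²) = √(0.856 + 0.00801) = 0.929, so δu/u = 0.0497.
Q is then a monomial in u, b:
δQ/Q = √((δu/u)² + (1·δb/b)²) = √(0.00247 + 0.00102) = 0.0591
Q = 3658, so δQ = 0.0591 × 3658 = 216.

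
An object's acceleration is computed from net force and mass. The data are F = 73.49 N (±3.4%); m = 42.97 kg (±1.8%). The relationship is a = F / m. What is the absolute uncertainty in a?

Each factor contributes (exponent × relative error)² to (δa/a)²:
  (1·δF/F)² = (1×0.0340)² = 0.00116;  (-1·δm/m)² = (-1×0.0180)² = 0.000324
δa/a = √(0.00148) = 0.0385
a = 1.710 m/s^2, so δa = 0.0385 × 1.710 = 0.0658 m/s^2.

0.0658 m/s^2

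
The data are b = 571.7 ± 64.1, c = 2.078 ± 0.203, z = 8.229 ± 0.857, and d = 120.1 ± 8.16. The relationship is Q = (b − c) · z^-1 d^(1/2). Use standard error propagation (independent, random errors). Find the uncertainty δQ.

Let u = b − c = 569.6. δu = √(δb² + δc²) = √(4110 + 0.0412) = 64.1, so δu/u = 0.113.
Q is then a monomial in u, z, d:
δQ/Q = √((δu/u)² + (-1·δz/z)² + (½·δd/d)²) = √(0.0127 + 0.0108 + 0.00115) = 0.157
Q = 758.6, so δQ = 0.157 × 758.6 = 119.

119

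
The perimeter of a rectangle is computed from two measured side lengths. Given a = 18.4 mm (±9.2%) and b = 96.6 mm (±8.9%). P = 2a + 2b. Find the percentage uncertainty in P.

7.62%

For a sum/difference, combine absolute errors in quadrature:
  (2·δa)² = 11.5;  (2·δb)² = 296
δP = √(307) = 17.5 mm
P = 230 mm, so δP/P = 17.5/230 = 0.0762.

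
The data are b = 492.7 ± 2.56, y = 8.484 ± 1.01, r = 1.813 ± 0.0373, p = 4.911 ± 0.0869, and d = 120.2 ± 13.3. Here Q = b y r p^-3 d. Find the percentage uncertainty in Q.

Relative error in a monomial: (δQ/Q)² = Σ (nᵢ · δxᵢ/xᵢ)².
  (1·δb/b)² = (1×0.00520)² = 2.7e-05;  (1·δy/y)² = (1×0.119)² = 0.0142;  (1·δr/r)² = (1×0.0206)² = 0.000423;  (-3·δp/p)² = (-3×0.0177)² = 0.00282;  (1·δd/d)² = (1×0.111)² = 0.0122
δQ/Q = √(0.0297) = 0.172

17.2%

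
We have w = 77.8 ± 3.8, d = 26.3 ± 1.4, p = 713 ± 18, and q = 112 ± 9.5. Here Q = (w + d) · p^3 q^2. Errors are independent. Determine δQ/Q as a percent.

19.0%

Let u = w + d = 104. δu = √(δw² + δd²) = √(14.4 + 1.96) = 4.05, so δu/u = 0.0389.
Q is then a monomial in u, p, q:
δQ/Q = √((δu/u)² + (3·δp/p)² + (2·δq/q)²) = √(0.00151 + 0.00574 + 0.0288) = 0.190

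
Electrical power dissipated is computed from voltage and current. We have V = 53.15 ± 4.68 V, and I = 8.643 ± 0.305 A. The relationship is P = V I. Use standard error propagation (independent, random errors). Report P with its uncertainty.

For a monomial P ∝ V, I, fractional errors add in quadrature:
  (1·δV/V)² = (1×0.0881)² = 0.00775;  (1·δI/I)² = (1×0.0353)² = 0.00125
δP/P = √(0.00900) = 0.0949
P = 459.4 W, so δP = 0.0949 × 459.4 = 43.6 W.

459.4 ± 43.6 W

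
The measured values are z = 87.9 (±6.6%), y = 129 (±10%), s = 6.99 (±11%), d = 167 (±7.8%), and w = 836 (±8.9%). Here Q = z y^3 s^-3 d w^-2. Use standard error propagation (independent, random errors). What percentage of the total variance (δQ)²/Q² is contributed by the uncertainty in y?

(δQ/Q)² = (1·δz/z)² + (3·δy/y)² + (-3·δs/s)² + (1·δd/d)² + (-2·δw/w)²
  z term: (1×0.0660)² = 0.00436
  y term: (3×0.100)² = 0.0900
  s term: (-3×0.110)² = 0.109
  d term: (1×0.0780)² = 0.00608
  w term: (-2×0.0890)² = 0.0317
Total = 0.241. Share from y = 0.0900/0.241 = 0.373.

37.3%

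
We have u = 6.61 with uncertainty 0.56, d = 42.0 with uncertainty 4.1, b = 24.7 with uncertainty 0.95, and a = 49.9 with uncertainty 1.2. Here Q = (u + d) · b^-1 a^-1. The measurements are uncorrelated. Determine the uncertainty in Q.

Let w = u + d = 48.6. δw = √(δu² + δd²) = √(0.314 + 16.8) = 4.14, so δw/w = 0.0851.
Q is then a monomial in w, b, a:
δQ/Q = √((δw/w)² + (-1·δb/b)² + (-1·δa/a)²) = √(0.00725 + 0.00148 + 0.000578) = 0.0965
Q = 0.0394, so δQ = 0.0965 × 0.0394 = 0.00380.

0.00380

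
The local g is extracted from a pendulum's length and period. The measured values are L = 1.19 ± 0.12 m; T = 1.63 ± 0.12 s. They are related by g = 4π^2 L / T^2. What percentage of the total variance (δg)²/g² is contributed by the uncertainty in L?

(δg/g)² = (1·δL/L)² + (-2·δT/T)²
  L term: (1×0.101)² = 0.0102
  T term: (-2×0.0736)² = 0.0217
Total = 0.0318. Share from L = 0.0102/0.0318 = 0.319.

31.9%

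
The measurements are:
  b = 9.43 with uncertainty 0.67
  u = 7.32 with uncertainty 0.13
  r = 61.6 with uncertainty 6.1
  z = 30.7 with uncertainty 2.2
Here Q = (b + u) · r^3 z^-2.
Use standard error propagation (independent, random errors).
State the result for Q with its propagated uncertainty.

4150 ± 1380

Let w = b + u = 16.8. δw = √(δb² + δu²) = √(0.449 + 0.0169) = 0.682, so δw/w = 0.0407.
Q is then a monomial in w, r, z:
δQ/Q = √((δw/w)² + (3·δr/r)² + (-2·δz/z)²) = √(0.00166 + 0.0883 + 0.0205) = 0.332
Q = 4150, so δQ = 0.332 × 4150 = 1380.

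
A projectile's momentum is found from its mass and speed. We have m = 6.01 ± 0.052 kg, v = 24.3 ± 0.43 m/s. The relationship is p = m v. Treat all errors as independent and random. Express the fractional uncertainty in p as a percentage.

p is a product of powers, so relative uncertainties combine in quadrature:
  (1·δm/m)² = (1×0.00865)² = 7.49e-05;  (1·δv/v)² = (1×0.0177)² = 0.000313
δp/p = √(0.000388) = 0.0197

1.97%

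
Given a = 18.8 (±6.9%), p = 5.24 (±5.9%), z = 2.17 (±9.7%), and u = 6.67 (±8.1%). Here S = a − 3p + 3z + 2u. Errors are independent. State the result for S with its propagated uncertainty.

S is a linear combination, so absolute uncertainties add in quadrature:
  (δa)² = 1.68;  (3·δp)² = 0.860;  (3·δz)² = 0.399;  (2·δu)² = 1.17
δS = √(4.11) = 2.03
S = 22.9.

22.9 ± 2.03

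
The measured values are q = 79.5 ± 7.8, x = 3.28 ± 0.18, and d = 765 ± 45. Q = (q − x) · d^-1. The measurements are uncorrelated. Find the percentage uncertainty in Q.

11.8%

Let u = q − x = 76.2. δu = √(δq² + δx²) = √(60.8 + 0.0324) = 7.80, so δu/u = 0.102.
Q is then a monomial in u, d:
δQ/Q = √((δu/u)² + (-1·δd/d)²) = √(0.0105 + 0.00346) = 0.118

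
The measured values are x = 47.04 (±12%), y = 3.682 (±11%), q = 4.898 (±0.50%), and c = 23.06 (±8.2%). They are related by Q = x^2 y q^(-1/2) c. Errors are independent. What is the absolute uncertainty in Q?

Since Q is a product/quotient, work with relative uncertainties:
  (2·δx/x)² = (2×0.120)² = 0.0576;  (1·δy/y)² = (1×0.110)² = 0.0121;  (−½·δq/q)² = (-0.5×0.00500)² = 6.25e-06;  (1·δc/c)² = (1×0.0820)² = 0.00672
δQ/Q = √(0.0764) = 0.276
Q = 84890, so δQ = 0.276 × 84890 = 23500.

23500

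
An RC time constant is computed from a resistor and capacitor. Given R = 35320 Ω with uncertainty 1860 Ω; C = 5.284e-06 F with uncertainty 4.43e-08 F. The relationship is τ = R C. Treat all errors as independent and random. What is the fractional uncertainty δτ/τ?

0.0533

τ is a product of powers, so relative uncertainties combine in quadrature:
  (1·δR/R)² = (1×0.0527)² = 0.00277;  (1·δC/C)² = (1×0.00838)² = 7.03e-05
δτ/τ = √(0.00284) = 0.0533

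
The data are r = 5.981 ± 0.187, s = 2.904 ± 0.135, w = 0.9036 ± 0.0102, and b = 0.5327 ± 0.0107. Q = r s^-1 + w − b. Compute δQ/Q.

Let p = r·s^-1 = 2.060. δp/p = √((1·δr/r)² + (-1·δs/s)²) = √(0.000978 + 0.00216) = 0.0560, so δp = 0.115.
Q = p + w − b: δQ = √(δp² + δw² + δb²) = √(0.0133 + 0.000104 + 0.000114) = 0.116
Q = 2.430, so δQ/Q = 0.116/2.430 = 0.0479.

0.0479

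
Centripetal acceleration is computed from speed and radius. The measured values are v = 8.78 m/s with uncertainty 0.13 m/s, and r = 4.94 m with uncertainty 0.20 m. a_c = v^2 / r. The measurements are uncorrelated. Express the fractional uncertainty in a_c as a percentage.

For a monomial a_c ∝ v^2, r^-1, fractional errors add in quadrature:
  (2·δv/v)² = (2×0.0148)² = 0.000877;  (-1·δr/r)² = (-1×0.0405)² = 0.00164
δa_c/a_c = √(0.00252) = 0.0502

5.02%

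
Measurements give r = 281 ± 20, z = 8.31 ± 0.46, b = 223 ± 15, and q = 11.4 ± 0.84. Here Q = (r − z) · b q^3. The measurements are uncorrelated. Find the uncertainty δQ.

2.18e+07

Let u = r − z = 273. δu = √(δr² + δz²) = √(400 + 0.212) = 20.0, so δu/u = 0.0734.
Q is then a monomial in u, b, q:
δQ/Q = √((δu/u)² + (1·δb/b)² + (3·δq/q)²) = √(0.00538 + 0.00452 + 0.0489) = 0.242
Q = 9.01e+07, so δQ = 0.242 × 9.01e+07 = 2.18e+07.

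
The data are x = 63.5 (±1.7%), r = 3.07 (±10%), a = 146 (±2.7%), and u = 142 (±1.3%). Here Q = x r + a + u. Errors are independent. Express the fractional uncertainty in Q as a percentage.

Let p = x·r = 195. δp/p = √((1·δx/x)² + (1·δr/r)²) = √(0.000289 + 0.0100) = 0.101, so δp = 19.8.
Q = p + a + u: δQ = √(δp² + δa² + δu²) = √(391 + 15.5 + 3.41) = 20.2
Q = 483, so δQ/Q = 20.2/483 = 0.0419.

4.19%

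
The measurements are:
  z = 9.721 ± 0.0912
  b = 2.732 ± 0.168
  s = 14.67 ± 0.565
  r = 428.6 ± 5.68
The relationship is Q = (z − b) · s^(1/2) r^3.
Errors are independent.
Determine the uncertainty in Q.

1.1e+08

Let u = z − b = 6.989. δu = √(δz² + δb²) = √(0.00832 + 0.0282) = 0.191, so δu/u = 0.0274.
Q is then a monomial in u, s, r:
δQ/Q = √((δu/u)² + (½·δs/s)² + (3·δr/r)²) = √(0.000748 + 0.000371 + 0.00158) = 0.0520
Q = 2.108e+09, so δQ = 0.0520 × 2.108e+09 = 1.1e+08.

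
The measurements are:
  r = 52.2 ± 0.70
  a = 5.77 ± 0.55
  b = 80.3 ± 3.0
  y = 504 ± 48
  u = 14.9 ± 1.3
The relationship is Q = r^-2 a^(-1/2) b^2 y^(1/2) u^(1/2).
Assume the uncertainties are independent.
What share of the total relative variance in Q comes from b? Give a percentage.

43.8%

(δQ/Q)² = (-2·δr/r)² + (−½·δa/a)² + (2·δb/b)² + (½·δy/y)² + (½·δu/u)²
  r term: (-2×0.0134)² = 0.000719
  a term: (-0.5×0.0953)² = 0.00227
  b term: (2×0.0374)² = 0.00558
  y term: (0.5×0.0952)² = 0.00227
  u term: (0.5×0.0872)² = 0.00190
Total = 0.0127. Share from b = 0.00558/0.0127 = 0.438.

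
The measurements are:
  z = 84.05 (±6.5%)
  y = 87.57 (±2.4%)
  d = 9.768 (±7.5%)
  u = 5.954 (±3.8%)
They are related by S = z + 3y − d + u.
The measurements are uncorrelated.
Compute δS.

Sums and differences: (δS)² = Σ (cᵢ δxᵢ)².
  (δz)² = 29.8;  (3·δy)² = 39.8;  (δd)² = 0.537;  (δu)² = 0.0512
δS = √(70.2) = 8.38

8.38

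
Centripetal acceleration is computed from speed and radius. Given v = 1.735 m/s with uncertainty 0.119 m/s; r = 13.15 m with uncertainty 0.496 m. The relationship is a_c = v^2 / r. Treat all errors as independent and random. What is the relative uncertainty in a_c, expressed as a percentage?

14.2%

Relative error in a monomial: (δa_c/a_c)² = Σ (nᵢ · δxᵢ/xᵢ)².
  (2·δv/v)² = (2×0.0686)² = 0.0188;  (-1·δr/r)² = (-1×0.0377)² = 0.00142
δa_c/a_c = √(0.0202) = 0.142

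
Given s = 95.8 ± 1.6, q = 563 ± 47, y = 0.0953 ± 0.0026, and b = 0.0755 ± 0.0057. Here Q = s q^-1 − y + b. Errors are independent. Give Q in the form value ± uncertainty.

0.150 ± 0.0158

Let p = s·q^-1 = 0.170. δp/p = √((1·δs/s)² + (-1·δq/q)²) = √(0.000279 + 0.00697) = 0.0851, so δp = 0.0145.
Q = p − y + b: δQ = √(δp² + δy² + δb²) = √(0.000210 + 6.76e-06 + 3.25e-05) = 0.0158
Q = 0.150.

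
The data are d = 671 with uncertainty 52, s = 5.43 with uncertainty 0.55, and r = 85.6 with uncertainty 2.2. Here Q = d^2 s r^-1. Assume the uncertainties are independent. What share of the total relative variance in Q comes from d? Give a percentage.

68.7%

(δQ/Q)² = (2·δd/d)² + (1·δs/s)² + (-1·δr/r)²
  d term: (2×0.0775)² = 0.0240
  s term: (1×0.101)² = 0.0103
  r term: (-1×0.0257)² = 0.000661
Total = 0.0349. Share from d = 0.0240/0.0349 = 0.687.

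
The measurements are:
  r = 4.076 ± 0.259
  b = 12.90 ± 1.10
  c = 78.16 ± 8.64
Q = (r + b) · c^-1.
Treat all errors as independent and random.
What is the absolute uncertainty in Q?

Let u = r + b = 16.98. δu = √(δr² + δb²) = √(0.0671 + 1.21) = 1.13, so δu/u = 0.0666.
Q is then a monomial in u, c:
δQ/Q = √((δu/u)² + (-1·δc/c)²) = √(0.00443 + 0.0122) = 0.129
Q = 0.2172, so δQ = 0.129 × 0.2172 = 0.0280.

0.0280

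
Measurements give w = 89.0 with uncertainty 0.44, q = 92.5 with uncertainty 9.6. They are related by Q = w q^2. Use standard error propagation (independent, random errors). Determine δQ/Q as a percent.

Each factor contributes (exponent × relative error)² to (δQ/Q)²:
  (1·δw/w)² = (1×0.00494)² = 2.44e-05;  (2·δq/q)² = (2×0.104)² = 0.0431
δQ/Q = √(0.0431) = 0.208

20.8%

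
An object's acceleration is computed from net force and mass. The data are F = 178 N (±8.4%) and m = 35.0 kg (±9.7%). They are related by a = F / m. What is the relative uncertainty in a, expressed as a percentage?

12.8%

For a monomial a ∝ F, m^-1, fractional errors add in quadrature:
  (1·δF/F)² = (1×0.0840)² = 0.00706;  (-1·δm/m)² = (-1×0.0970)² = 0.00941
δa/a = √(0.0165) = 0.128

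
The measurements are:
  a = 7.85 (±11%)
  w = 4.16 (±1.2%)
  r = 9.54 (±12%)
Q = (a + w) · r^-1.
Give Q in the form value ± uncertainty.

Let u = a + w = 12.0. δu = √(δa² + δw²) = √(0.746 + 0.00249) = 0.865, so δu/u = 0.0720.
Q is then a monomial in u, r:
δQ/Q = √((δu/u)² + (-1·δr/r)²) = √(0.00519 + 0.0144) = 0.140
Q = 1.26, so δQ = 0.140 × 1.26 = 0.176.

1.26 ± 0.176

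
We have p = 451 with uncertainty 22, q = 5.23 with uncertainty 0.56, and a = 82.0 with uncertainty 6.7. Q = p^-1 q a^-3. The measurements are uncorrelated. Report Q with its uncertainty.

Since Q is a product/quotient, work with relative uncertainties:
  (-1·δp/p)² = (-1×0.0488)² = 0.00238;  (1·δq/q)² = (1×0.107)² = 0.0115;  (-3·δa/a)² = (-3×0.0817)² = 0.0601
δQ/Q = √(0.0739) = 0.272
Q = 2.1e-08, so δQ = 0.272 × 2.1e-08 = 5.72e-09.

(2.10 ± 0.572) × 10^-8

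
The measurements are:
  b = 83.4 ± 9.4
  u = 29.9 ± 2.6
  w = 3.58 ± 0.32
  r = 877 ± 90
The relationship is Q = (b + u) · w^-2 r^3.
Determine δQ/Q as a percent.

Let h = b + u = 113. δh = √(δb² + δu²) = √(88.4 + 6.76) = 9.75, so δh/h = 0.0861.
Q is then a monomial in h, w, r:
δQ/Q = √((δh/h)² + (-2·δw/w)² + (3·δr/r)²) = √(0.00741 + 0.0320 + 0.0948) = 0.366

36.6%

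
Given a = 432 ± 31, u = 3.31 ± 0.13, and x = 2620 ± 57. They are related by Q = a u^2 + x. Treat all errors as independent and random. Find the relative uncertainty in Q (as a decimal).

Let p = a·u^2 = 4730. δp/p = √((1·δa/a)² + (2·δu/u)²) = √(0.00515 + 0.00617) = 0.106, so δp = 504.
Q = p + x: δQ = √(δp² + δx²) = √(2.54e+05 + 3250) = 507
Q = 7350, so δQ/Q = 507/7350 = 0.0689.

0.0689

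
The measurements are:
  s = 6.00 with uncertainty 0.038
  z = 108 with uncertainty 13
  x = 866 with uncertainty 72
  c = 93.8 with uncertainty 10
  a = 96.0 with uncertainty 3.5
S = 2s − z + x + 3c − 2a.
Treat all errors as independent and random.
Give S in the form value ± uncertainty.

Each term contributes (cᵢ δxᵢ)² to (δS)²:
  (2·δs)² = 0.00578;  (δz)² = 169;  (δx)² = 5180;  (3·δc)² = 900;  (2·δa)² = 49.0
δS = √(6300) = 79.4
S = 859.

859 ± 79.4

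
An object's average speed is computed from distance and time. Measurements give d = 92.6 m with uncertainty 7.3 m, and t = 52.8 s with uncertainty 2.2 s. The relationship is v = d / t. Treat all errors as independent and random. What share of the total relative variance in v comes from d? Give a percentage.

78.2%

(δv/v)² = (1·δd/d)² + (-1·δt/t)²
  d term: (1×0.0788)² = 0.00621
  t term: (-1×0.0417)² = 0.00174
Total = 0.00795. Share from d = 0.00621/0.00795 = 0.782.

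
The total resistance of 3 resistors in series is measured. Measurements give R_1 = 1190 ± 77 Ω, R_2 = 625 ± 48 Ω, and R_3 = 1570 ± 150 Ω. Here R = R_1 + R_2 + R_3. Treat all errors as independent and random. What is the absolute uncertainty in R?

Absolute uncertainties add in quadrature for a linear combination:
  (δR_1)² = 5930;  (δR_2)² = 2300;  (δR_3)² = 22500
δR = √(30700) = 175 Ω

175 Ω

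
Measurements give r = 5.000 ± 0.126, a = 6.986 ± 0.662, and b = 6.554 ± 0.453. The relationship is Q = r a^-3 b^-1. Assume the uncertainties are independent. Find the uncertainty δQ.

Since Q is a product/quotient, work with relative uncertainties:
  (1·δr/r)² = (1×0.0252)² = 0.000635;  (-3·δa/a)² = (-3×0.0948)² = 0.0808;  (-1·δb/b)² = (-1×0.0691)² = 0.00478
δQ/Q = √(0.0862) = 0.294
Q = 0.002238, so δQ = 0.294 × 0.002238 = 0.000657.

0.000657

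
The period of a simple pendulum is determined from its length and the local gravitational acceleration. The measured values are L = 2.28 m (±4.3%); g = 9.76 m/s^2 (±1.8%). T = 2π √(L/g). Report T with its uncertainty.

Products/powers → add relative errors in quadrature, weighted by exponent:
  (½·δL/L)² = (0.5×0.0430)² = 0.000462;  (−½·δg/g)² = (-0.5×0.0180)² = 8.1e-05
δT/T = √(0.000543) = 0.0233
T = 3.04 s, so δT = 0.0233 × 3.04 = 0.0708 s.

3.04 ± 0.0708 s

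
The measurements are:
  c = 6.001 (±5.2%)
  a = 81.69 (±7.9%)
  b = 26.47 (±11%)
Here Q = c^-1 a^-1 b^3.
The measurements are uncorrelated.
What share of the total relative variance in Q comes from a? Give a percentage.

(δQ/Q)² = (-1·δc/c)² + (-1·δa/a)² + (3·δb/b)²
  c term: (-1×0.0520)² = 0.00270
  a term: (-1×0.0790)² = 0.00624
  b term: (3×0.110)² = 0.109
Total = 0.118. Share from a = 0.00624/0.118 = 0.0530.

5.30%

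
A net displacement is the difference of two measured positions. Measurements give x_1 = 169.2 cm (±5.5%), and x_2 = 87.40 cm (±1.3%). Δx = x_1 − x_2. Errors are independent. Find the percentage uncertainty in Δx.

Each term contributes (cᵢ δxᵢ)² to (δΔx)²:
  (δx_1)² = 86.6;  (δx_2)² = 1.29
δΔx = √(87.9) = 9.38 cm
Δx = 81.80 cm, so δΔx/Δx = 9.38/81.80 = 0.115.

11.5%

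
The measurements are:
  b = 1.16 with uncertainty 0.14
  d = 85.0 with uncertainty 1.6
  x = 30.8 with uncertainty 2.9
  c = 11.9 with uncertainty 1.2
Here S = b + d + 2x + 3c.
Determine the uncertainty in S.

Each term contributes (cᵢ δxᵢ)² to (δS)²:
  (δb)² = 0.0196;  (δd)² = 2.56;  (2·δx)² = 33.6;  (3·δc)² = 13.0
δS = √(49.2) = 7.01

7.01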